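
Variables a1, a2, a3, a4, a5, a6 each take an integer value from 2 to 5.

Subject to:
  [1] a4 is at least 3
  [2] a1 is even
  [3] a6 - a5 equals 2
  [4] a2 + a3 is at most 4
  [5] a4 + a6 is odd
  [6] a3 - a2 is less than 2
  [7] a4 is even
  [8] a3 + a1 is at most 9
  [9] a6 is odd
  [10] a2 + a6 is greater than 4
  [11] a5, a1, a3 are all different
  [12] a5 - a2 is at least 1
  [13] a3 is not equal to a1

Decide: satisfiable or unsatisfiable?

Satisfiable

The assignment a1 = 4, a2 = 2, a3 = 2, a4 = 4, a5 = 3, a6 = 5 works:
  constraint 3 holds since a6 - a5 = 2.
  constraint 4 holds since a2 + a3 = 4.
  constraint 6 holds since a3 - a2 = 0.
The rest check out directly.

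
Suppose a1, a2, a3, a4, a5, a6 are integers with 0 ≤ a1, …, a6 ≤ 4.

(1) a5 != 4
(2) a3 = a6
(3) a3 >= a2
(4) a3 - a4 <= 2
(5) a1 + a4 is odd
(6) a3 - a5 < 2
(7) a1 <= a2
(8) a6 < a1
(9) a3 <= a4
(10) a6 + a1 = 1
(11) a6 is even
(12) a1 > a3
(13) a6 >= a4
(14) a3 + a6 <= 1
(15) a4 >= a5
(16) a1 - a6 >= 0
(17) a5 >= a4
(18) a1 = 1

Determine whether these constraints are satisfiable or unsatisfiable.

Constraints 3, 7, and 12 give a3 < a1, a1 ≤ a2, a2 ≤ a3. Chaining: a3 < a1 ≤ a2 ≤ a3, which forces a3 < a3 — impossible.

Unsatisfiable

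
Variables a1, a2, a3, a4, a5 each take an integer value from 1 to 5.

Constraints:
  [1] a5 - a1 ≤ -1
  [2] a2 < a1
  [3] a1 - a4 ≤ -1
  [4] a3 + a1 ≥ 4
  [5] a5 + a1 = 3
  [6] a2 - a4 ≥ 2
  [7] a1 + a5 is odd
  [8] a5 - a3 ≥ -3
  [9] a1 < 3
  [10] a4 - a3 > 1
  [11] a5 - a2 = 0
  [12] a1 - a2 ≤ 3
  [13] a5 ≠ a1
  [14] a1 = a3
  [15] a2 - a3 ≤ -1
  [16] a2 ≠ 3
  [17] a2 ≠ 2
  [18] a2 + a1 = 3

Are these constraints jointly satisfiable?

Constraints 1, 3, 6, 8, and 15 give a1 − a5 ≥ 1, a5 − a3 ≥ -3, a3 − a2 ≥ 1, a2 − a4 ≥ 2, a4 − a1 ≥ 1.
Adding all 5 inequalities: the left sides telescope to 0, and the right sides sum to 1 + (-3) + 1 + 2 + 1 = 2. So 0 ≥ 2, which is false.

Unsatisfiable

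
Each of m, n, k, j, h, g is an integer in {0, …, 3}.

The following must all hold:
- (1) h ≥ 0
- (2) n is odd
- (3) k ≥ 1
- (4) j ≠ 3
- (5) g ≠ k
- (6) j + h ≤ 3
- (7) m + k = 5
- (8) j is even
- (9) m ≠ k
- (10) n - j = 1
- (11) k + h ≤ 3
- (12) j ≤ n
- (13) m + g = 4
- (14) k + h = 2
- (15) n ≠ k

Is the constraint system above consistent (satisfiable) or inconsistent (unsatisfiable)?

Satisfiable

Setting (m, n, k, j, h, g) = (3, 1, 2, 0, 0, 1) satisfies everything: constraint 6: j + h = 0; constraint 7: m + k = 5, and the others follow.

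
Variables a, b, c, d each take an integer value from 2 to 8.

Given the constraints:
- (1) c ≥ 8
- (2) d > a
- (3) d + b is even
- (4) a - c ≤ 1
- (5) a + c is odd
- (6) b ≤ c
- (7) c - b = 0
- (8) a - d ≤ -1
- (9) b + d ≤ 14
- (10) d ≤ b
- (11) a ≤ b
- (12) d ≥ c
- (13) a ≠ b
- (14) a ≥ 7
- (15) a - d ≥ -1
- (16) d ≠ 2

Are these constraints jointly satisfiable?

Unsatisfiable

From constraints 11 and 14: b ≥ a ≥ 7. From constraints 1 and 12: d ≥ c ≥ 8. Hence b + d ≥ 15. But constraint 9 requires b + d ≤ 14, and 14 < 15. Contradiction.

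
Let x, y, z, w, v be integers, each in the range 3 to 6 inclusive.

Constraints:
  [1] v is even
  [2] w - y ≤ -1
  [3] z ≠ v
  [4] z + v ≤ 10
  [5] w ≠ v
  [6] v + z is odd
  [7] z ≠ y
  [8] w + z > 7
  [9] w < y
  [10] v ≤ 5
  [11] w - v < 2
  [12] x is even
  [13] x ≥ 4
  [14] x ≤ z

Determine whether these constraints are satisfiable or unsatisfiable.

Satisfiable

One satisfying assignment is x = 4, y = 4, z = 5, w = 3, v = 4.
For the less obvious constraints — constraint 2: w - y = -1; constraint 4: z + v = 9; constraint 8: w + z = 8 — and the others hold by inspection.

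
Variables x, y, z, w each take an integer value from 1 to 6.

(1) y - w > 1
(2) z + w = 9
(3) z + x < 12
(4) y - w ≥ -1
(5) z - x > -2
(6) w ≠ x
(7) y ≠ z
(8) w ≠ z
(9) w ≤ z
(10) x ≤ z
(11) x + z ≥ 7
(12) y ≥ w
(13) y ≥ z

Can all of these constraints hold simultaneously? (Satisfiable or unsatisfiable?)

The assignment x = 5, y = 6, z = 5, w = 4 works:
  constraint 1 holds since y - w = 2.
  constraint 2 holds since z + w = 9.
The rest check out directly.

Satisfiable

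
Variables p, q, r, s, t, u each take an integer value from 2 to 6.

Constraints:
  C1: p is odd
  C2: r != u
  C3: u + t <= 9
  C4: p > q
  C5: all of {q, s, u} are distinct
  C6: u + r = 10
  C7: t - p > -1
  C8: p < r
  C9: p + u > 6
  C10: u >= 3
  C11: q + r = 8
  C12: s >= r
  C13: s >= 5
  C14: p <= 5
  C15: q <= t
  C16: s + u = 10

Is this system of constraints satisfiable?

Setting (p, q, r, s, t, u) = (3, 2, 6, 6, 3, 4) satisfies everything: constraint 3: u + t = 7; constraint 6: u + r = 10; constraint 7: t - p = 0, and the others follow.

Satisfiable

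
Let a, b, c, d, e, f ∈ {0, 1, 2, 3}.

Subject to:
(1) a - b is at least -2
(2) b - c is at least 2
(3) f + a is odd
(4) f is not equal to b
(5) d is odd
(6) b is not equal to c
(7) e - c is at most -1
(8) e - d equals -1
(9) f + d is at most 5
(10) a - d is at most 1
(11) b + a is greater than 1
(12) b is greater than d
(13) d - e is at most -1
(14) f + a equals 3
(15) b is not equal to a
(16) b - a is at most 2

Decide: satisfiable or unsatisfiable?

Constraints 1, 2, 7, 10, and 13 give e − d ≥ 1, d − a ≥ -1, a − b ≥ -2, b − c ≥ 2, c − e ≥ 1.
Adding all 5 inequalities: the left sides telescope to 0, and the right sides sum to 1 + (-1) + (-2) + 2 + 1 = 1. So 0 ≥ 1, which is false.

Unsatisfiable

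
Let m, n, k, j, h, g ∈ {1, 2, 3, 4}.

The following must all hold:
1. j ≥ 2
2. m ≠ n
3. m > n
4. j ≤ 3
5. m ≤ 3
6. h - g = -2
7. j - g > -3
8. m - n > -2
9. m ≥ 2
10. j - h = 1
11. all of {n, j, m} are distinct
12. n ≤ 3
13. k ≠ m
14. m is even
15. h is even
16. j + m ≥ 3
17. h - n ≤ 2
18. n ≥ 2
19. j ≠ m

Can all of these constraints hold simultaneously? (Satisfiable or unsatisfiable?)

Unsatisfiable

Constraints 1, 4, 5, 9, 12, and 18 confine each of n, j, m to the 2 values {2, 3}.
Constraint 11 requires all 3 of them to be distinct, but only 2 values are available — impossible by the pigeonhole principle.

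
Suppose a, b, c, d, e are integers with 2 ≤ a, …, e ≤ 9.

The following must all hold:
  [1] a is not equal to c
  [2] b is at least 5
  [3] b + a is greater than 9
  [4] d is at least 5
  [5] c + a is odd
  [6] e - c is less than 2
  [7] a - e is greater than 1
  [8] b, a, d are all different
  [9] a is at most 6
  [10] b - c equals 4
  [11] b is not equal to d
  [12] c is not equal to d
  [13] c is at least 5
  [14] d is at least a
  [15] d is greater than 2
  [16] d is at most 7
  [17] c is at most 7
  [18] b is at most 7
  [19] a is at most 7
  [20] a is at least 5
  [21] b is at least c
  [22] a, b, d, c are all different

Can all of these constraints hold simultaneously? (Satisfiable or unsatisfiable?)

Constraints 2, 4, 13, 16, 17, 18, 19, and 20 confine each of a, b, d, c to the 3 values {5, …, 7}.
Constraint 22 requires all 4 of them to be distinct, but only 3 values are available — impossible by the pigeonhole principle.

Unsatisfiable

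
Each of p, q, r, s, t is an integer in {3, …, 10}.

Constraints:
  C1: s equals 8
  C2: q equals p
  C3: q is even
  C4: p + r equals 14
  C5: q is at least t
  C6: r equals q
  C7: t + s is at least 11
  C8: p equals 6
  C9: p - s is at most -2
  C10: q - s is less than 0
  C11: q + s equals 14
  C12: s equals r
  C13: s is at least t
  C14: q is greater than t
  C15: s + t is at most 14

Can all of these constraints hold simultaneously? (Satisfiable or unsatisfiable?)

Unsatisfiable

Constraint 1 fixes s = 8 and constraint 8 fixes p = 6. Constraints 2, 6, and 12 give s = r = q = p, so s = p. But 8 ≠ 6 — contradiction.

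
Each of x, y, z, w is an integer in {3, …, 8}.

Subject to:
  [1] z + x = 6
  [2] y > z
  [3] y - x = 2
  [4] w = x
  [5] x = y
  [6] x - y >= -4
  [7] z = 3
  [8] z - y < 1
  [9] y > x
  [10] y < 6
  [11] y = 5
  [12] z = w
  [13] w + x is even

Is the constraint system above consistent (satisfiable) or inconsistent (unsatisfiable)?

Unsatisfiable

Constraint 7 fixes z = 3 and constraint 11 fixes y = 5. Constraints 4, 5, and 12 give z = w = x = y, so z = y. But 3 ≠ 5 — contradiction.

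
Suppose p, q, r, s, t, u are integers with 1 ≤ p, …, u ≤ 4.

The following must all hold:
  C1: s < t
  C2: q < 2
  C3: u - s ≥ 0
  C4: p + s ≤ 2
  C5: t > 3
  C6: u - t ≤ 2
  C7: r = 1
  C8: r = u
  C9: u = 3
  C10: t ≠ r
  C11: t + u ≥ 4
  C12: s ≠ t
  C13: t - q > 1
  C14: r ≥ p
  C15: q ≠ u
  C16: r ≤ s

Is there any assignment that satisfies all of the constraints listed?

Unsatisfiable

Constraint 7 fixes r = 1 and constraint 9 fixes u = 3, but constraint 8 requires r = u. Since 1 ≠ 3, contradiction.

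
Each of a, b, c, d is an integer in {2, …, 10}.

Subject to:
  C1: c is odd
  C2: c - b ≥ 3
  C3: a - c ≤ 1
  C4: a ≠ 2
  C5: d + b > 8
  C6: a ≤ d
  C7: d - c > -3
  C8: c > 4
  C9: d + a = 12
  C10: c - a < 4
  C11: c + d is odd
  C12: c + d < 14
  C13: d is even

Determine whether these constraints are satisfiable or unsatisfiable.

Satisfiable

Setting (a, b, c, d) = (6, 4, 7, 6) satisfies everything: constraint 2: c - b = 3; constraint 3: a - c = -1, and the others follow.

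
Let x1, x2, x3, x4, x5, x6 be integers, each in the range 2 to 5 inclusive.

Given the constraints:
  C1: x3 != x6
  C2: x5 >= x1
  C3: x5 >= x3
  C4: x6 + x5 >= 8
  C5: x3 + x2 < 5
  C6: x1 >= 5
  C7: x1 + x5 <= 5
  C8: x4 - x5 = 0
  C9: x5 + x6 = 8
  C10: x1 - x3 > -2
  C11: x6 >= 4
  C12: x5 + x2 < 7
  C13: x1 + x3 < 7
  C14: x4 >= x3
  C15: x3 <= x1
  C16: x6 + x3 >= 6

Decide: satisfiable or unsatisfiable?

Unsatisfiable

From constraints 2 and 6: x5 ≥ x1 ≥ 5. From constraint 11: x6 ≥ 4. Hence x5 + x6 ≥ 9. But constraint 9 requires x5 + x6 = 8, and 8 < 9. Contradiction.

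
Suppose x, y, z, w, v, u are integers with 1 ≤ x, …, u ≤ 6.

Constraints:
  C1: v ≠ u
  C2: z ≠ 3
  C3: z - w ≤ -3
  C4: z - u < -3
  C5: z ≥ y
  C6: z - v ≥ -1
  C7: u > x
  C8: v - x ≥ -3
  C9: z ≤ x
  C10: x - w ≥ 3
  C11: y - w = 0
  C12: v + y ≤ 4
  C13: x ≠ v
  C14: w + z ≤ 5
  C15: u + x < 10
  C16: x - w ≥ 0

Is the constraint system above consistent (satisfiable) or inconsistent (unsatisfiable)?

Unsatisfiable

Constraints 3, 6, 8, and 10 give z − v ≥ -1, v − x ≥ -3, x − w ≥ 3, w − z ≥ 3.
Adding all 4 inequalities: the left sides telescope to 0, and the right sides sum to (-1) + (-3) + 3 + 3 = 2. So 0 ≥ 2, which is false.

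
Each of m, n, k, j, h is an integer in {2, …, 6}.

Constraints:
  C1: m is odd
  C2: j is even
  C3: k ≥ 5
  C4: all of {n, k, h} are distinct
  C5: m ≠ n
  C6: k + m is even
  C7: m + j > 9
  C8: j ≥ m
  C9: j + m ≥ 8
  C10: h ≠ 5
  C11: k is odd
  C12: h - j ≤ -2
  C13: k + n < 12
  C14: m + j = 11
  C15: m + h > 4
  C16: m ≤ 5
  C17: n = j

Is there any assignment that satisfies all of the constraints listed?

One satisfying assignment is m = 5, n = 6, k = 5, j = 6, h = 2.
For the less obvious constraints — constraint 7: m + j = 11; constraint 9: j + m = 11 — and the others hold by inspection.

Satisfiable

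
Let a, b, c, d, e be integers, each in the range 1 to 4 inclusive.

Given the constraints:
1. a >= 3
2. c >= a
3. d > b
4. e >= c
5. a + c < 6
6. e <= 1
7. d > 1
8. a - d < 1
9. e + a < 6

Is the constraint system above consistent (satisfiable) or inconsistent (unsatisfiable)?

Unsatisfiable

From constraints 1 and 2: c ≥ a and a ≥ 3, so c ≥ 3. From constraints 4 and 6: c ≤ e and e ≤ 1, so c ≤ 1. But 1 < 3, so no value of c works.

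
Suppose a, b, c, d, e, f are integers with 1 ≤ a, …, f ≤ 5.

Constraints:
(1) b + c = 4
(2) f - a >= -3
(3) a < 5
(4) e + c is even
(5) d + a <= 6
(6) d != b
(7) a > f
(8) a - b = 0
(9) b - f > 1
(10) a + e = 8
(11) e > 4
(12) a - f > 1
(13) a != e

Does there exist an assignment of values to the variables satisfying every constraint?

The assignment a = 3, b = 3, c = 1, d = 1, e = 5, f = 1 works:
  constraint 1 holds since b + c = 4.
  constraint 2 holds since f - a = -2.
  constraint 5 holds since d + a = 4.
The rest check out directly.

Satisfiable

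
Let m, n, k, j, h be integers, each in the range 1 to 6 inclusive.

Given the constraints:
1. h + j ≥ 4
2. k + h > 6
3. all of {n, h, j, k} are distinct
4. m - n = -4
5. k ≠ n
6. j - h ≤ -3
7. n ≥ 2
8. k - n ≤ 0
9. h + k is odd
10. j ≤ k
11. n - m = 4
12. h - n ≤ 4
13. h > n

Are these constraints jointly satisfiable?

Take m = 1, n = 5, k = 3, j = 1, h = 6. Then constraint 1: h + j = 7; constraint 2: k + h = 9; constraint 4: m - n = -4, and every other listed constraint is also met.

Satisfiable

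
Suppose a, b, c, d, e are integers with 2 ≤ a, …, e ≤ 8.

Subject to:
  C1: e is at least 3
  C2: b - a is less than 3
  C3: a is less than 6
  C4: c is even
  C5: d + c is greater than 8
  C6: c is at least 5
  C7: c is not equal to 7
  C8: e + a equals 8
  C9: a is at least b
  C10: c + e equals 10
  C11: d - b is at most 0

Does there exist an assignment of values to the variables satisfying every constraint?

Satisfiable

Take a = 4, b = 4, c = 6, d = 4, e = 4. Then constraint 2: b - a = 0; constraint 5: d + c = 10; constraint 8: e + a = 8, and every other listed constraint is also met.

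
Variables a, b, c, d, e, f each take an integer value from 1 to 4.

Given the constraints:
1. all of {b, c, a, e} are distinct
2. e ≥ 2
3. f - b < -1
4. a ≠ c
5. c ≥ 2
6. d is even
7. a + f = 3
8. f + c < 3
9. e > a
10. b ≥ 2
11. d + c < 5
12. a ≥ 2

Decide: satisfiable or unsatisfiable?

Unsatisfiable

Constraints 2, 5, 10, and 12 confine each of b, c, a, e to the 3 values {2, …, 4} (the domain already gives each ≤ 4).
Constraint 1 requires all 4 of them to be distinct, but only 3 values are available — impossible by the pigeonhole principle.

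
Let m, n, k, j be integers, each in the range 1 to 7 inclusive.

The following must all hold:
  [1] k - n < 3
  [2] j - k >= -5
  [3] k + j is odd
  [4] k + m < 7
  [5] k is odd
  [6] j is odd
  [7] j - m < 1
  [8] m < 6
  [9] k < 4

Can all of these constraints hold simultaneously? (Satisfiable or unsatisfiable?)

Unsatisfiable

Constraint 5 makes k odd and constraint 6 makes j odd, so k + j must be even. Constraint 3 says k + j is odd — contradiction.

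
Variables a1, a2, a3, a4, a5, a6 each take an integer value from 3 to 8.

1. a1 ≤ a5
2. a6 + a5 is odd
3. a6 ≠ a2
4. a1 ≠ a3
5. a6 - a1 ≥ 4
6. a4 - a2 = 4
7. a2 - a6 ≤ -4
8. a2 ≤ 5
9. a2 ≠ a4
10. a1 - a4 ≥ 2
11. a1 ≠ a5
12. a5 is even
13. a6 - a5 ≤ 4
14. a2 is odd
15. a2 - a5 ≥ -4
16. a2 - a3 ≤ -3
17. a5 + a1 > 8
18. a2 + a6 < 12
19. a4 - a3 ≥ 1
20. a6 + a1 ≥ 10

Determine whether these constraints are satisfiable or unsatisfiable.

Constraints 5, 10, 13, 15, 16, and 19 give a3 − a2 ≥ 3, a2 − a5 ≥ -4, a5 − a6 ≥ -4, a6 − a1 ≥ 4, a1 − a4 ≥ 2, a4 − a3 ≥ 1.
Adding all 6 inequalities: the left sides telescope to 0, and the right sides sum to 3 + (-4) + (-4) + 4 + 2 + 1 = 2. So 0 ≥ 2, which is false.

Unsatisfiable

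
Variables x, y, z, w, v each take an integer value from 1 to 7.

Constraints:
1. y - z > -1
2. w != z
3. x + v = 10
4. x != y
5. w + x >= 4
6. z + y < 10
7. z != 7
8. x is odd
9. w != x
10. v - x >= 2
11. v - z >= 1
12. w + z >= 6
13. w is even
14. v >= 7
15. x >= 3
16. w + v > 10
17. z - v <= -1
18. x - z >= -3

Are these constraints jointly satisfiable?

One satisfying assignment is x = 3, y = 5, z = 3, w = 4, v = 7.
For the less obvious constraints — constraint 1: y - z = 2; constraint 3: x + v = 10 — and the others hold by inspection.

Satisfiable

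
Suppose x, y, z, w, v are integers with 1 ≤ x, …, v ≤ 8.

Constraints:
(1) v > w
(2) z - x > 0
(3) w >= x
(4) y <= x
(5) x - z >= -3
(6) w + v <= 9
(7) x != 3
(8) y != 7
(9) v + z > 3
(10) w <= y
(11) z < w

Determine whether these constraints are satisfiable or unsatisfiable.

Unsatisfiable

Constraints 2, 4, 10, and 11 give y ≤ x, x < z, z < w, w ≤ y. Chaining: y ≤ x < z < w ≤ y, which forces y < y — impossible.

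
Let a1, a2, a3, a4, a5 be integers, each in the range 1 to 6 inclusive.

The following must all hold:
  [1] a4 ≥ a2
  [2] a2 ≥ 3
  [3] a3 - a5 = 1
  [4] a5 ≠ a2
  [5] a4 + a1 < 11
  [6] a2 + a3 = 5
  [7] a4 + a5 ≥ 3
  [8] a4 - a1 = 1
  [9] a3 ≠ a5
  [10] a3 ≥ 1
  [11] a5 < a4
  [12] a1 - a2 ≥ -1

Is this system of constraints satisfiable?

Setting (a1, a2, a3, a4, a5) = (4, 3, 2, 5, 1) satisfies everything: constraint 3: a3 - a5 = 1; constraint 5: a4 + a1 = 9; constraint 6: a2 + a3 = 5, and the others follow.

Satisfiable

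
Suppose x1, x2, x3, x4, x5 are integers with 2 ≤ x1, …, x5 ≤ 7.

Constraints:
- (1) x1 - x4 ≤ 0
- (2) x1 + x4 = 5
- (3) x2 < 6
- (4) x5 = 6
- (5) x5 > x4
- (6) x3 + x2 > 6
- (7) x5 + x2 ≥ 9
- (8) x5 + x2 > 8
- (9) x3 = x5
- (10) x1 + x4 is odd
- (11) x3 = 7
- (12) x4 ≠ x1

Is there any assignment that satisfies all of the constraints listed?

Constraint 11 fixes x3 = 7 and constraint 4 fixes x5 = 6, but constraint 9 requires x3 = x5. Since 7 ≠ 6, contradiction.

Unsatisfiable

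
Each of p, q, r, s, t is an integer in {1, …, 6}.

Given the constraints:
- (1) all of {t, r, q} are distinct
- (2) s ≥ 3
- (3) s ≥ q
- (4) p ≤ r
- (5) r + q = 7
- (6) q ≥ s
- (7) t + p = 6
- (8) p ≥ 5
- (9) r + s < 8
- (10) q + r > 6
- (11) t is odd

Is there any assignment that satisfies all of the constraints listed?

From constraints 4 and 8: r ≥ p ≥ 5. From constraints 2 and 6: q ≥ s ≥ 3. Hence r + q ≥ 8. But constraint 5 requires r + q = 7, and 7 < 8. Contradiction.

Unsatisfiable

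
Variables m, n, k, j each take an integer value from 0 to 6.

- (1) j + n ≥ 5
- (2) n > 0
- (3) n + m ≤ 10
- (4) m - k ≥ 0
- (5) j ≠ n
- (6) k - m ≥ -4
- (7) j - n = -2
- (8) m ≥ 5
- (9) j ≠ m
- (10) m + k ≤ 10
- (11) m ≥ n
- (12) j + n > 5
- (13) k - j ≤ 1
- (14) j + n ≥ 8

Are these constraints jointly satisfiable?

Setting (m, n, k, j) = (5, 5, 3, 3) satisfies everything: constraint 1: j + n = 8; constraint 3: n + m = 10, and the others follow.

Satisfiable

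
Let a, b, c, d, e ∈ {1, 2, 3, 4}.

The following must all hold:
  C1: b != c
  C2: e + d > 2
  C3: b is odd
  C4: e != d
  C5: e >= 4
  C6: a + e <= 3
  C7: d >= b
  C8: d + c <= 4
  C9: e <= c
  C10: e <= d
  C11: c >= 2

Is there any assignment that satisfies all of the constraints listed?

From constraints 5 and 10: d ≥ e ≥ 4. From constraint 11: c ≥ 2. Hence d + c ≥ 6. But constraint 8 requires d + c ≤ 4, and 4 < 6. Contradiction.

Unsatisfiable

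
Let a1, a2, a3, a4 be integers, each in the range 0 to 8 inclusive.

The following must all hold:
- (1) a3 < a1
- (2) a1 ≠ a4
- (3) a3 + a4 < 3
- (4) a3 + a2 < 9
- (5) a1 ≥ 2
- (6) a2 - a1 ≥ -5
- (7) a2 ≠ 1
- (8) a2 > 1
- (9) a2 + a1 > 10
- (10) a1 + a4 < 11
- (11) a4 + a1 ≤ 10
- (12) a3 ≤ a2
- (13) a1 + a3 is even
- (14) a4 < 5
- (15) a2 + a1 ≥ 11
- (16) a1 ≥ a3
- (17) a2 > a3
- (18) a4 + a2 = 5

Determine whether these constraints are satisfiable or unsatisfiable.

Satisfiable

Try a1 = 8, a2 = 5, a3 = 2, a4 = 0.
Check constraint 3: a3 + a4 = 2; constraint 4: a3 + a2 = 7. The remaining constraints are straightforward to verify.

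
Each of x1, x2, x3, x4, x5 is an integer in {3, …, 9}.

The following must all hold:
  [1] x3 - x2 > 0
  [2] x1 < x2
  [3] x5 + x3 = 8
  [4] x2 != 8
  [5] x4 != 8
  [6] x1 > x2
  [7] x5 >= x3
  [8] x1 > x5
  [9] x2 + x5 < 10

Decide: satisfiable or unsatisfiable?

Constraints 1, 2, 7, and 8 give x3 ≤ x5, x5 < x1, x1 < x2, x2 < x3. Chaining: x3 ≤ x5 < x1 < x2 < x3, which forces x3 < x3 — impossible.

Unsatisfiable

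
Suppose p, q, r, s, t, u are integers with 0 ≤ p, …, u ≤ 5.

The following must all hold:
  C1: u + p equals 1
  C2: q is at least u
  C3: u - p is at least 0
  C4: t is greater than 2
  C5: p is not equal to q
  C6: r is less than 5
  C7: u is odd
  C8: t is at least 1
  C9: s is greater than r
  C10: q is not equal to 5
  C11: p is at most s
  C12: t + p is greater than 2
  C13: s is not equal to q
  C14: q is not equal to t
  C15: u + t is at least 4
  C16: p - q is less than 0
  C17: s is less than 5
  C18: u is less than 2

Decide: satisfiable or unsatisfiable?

Satisfiable

The assignment p = 0, q = 1, r = 1, s = 3, t = 5, u = 1 works:
  constraint 1 holds since u + p = 1.
  constraint 3 holds since u - p = 1.
The rest check out directly.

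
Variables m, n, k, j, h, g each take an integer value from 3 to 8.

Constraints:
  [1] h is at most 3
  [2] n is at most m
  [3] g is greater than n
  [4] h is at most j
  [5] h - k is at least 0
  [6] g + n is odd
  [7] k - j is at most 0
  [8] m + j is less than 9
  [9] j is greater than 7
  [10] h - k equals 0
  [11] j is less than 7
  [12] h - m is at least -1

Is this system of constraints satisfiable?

Unsatisfiable

From constraint 9: j ≥ 8. From constraint 11: j ≤ 6. But 6 < 8, so no value of j works.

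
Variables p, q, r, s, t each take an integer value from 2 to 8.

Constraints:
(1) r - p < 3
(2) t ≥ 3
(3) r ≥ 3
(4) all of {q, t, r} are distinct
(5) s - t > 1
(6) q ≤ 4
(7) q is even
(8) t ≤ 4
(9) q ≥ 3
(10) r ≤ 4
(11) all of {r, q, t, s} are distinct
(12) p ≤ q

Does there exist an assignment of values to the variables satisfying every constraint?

Constraints 2, 3, 6, 8, 9, and 10 confine each of q, t, r to the 2 values {3, 4}.
Constraint 4 requires all 3 of them to be distinct, but only 2 values are available — impossible by the pigeonhole principle.

Unsatisfiable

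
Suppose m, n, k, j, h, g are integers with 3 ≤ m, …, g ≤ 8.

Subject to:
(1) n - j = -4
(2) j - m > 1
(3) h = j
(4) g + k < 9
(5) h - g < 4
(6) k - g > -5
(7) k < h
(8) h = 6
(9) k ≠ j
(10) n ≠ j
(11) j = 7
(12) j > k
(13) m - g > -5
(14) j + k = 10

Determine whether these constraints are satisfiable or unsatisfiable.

Unsatisfiable

Constraint 8 fixes h = 6 and constraint 11 fixes j = 7, but constraint 3 requires h = j. Since 6 ≠ 7, contradiction.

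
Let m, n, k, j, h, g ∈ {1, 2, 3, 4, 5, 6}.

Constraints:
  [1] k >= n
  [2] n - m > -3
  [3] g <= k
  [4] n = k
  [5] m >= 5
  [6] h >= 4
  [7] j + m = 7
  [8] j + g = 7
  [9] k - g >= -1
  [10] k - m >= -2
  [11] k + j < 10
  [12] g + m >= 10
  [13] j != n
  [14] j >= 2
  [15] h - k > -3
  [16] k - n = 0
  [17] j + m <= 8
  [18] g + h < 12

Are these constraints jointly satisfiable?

Satisfiable

The assignment m = 5, n = 5, k = 5, j = 2, h = 4, g = 5 works:
  constraint 2 holds since n - m = 0.
  constraint 7 holds since j + m = 7.
The rest check out directly.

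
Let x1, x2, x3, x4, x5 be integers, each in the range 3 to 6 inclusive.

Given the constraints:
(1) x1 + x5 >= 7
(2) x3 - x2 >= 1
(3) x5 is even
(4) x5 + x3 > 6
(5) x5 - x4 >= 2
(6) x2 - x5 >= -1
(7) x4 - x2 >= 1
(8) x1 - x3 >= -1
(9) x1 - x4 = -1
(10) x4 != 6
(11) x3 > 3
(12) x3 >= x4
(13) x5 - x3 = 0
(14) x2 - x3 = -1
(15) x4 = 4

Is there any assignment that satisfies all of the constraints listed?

Unsatisfiable

Constraints 5, 6, and 7 give x2 − x5 ≥ -1, x5 − x4 ≥ 2, x4 − x2 ≥ 1.
Adding all 3 inequalities: the left sides telescope to 0, and the right sides sum to (-1) + 2 + 1 = 2. So 0 ≥ 2, which is false.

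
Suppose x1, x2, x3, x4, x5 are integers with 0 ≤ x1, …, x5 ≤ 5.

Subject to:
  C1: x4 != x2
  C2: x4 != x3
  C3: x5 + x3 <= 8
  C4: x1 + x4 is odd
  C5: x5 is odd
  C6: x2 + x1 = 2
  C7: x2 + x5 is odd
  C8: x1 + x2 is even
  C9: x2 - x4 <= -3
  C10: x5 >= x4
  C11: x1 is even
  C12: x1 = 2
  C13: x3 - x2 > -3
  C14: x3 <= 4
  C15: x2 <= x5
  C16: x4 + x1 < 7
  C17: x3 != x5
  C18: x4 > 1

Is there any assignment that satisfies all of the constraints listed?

One satisfying assignment is x1 = 2, x2 = 0, x3 = 0, x4 = 3, x5 = 5.
For the less obvious constraints — constraint 3: x5 + x3 = 5; constraint 6: x2 + x1 = 2 — and the others hold by inspection.

Satisfiable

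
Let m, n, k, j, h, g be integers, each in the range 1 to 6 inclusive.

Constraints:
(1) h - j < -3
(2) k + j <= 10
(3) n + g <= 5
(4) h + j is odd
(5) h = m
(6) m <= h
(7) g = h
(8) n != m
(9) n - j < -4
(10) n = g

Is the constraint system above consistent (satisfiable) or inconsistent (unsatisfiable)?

Unsatisfiable

From constraints 5, 7, and 10, n = g = h = m, so n = m. But constraint 8 says n ≠ m. Contradiction.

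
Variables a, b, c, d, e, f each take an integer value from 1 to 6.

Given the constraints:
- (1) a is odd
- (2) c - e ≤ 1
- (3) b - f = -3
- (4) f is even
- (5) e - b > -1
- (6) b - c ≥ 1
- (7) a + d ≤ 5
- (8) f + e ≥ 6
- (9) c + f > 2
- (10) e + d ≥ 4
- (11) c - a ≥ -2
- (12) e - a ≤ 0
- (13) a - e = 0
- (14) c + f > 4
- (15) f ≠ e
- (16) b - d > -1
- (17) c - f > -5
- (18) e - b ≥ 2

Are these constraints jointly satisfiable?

Constraints 6, 11, 12, and 18 give e − b ≥ 2, b − c ≥ 1, c − a ≥ -2, a − e ≥ 0.
Adding all 4 inequalities: the left sides telescope to 0, and the right sides sum to 2 + 1 + (-2) + 0 = 1. So 0 ≥ 1, which is false.

Unsatisfiable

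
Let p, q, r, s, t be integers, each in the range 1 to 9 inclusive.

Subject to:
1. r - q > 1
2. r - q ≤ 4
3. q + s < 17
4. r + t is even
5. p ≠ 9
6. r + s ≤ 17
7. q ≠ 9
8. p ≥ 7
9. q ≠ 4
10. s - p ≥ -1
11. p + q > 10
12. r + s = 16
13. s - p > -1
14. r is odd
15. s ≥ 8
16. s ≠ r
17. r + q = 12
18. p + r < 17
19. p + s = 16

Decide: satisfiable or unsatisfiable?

One satisfying assignment is p = 7, q = 5, r = 7, s = 9, t = 1.
For the less obvious constraints — constraint 1: r - q = 2; constraint 2: r - q = 2 — and the others hold by inspection.

Satisfiable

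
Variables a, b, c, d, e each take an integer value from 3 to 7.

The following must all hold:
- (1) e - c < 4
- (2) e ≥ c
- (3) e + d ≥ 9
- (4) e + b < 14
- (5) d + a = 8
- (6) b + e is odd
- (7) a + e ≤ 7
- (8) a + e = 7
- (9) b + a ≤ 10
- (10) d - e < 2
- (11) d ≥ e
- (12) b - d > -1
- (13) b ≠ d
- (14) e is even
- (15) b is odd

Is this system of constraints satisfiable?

Satisfiable

The assignment a = 3, b = 7, c = 3, d = 5, e = 4 works:
  constraint 1 holds since e - c = 1.
  constraint 3 holds since e + d = 9.
  constraint 4 holds since e + b = 11.
The rest check out directly.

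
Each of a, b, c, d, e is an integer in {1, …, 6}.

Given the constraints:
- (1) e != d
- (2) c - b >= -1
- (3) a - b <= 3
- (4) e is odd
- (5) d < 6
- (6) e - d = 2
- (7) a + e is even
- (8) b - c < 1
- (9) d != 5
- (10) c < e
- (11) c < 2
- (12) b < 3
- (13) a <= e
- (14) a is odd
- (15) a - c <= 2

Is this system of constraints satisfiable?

Satisfiable

One satisfying assignment is a = 1, b = 1, c = 1, d = 1, e = 3.
For the less obvious constraints — constraint 2: c - b = 0; constraint 3: a - b = 0; constraint 6: e - d = 2 — and the others hold by inspection.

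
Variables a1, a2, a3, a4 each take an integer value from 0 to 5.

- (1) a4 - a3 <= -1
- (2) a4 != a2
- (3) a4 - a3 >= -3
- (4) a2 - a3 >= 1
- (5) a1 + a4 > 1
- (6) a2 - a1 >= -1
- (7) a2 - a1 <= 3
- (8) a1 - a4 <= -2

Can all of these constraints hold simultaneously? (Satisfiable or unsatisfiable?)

Unsatisfiable

Constraints 1, 4, 7, and 8 give a2 − a3 ≥ 1, a3 − a4 ≥ 1, a4 − a1 ≥ 2, a1 − a2 ≥ -3.
Adding all 4 inequalities: the left sides telescope to 0, and the right sides sum to 1 + 1 + 2 + (-3) = 1. So 0 ≥ 1, which is false.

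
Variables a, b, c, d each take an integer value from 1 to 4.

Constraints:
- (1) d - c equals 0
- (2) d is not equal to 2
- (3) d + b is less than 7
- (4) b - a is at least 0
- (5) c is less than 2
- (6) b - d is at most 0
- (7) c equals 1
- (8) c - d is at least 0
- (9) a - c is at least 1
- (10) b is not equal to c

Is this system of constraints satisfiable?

Constraints 4, 6, 8, and 9 give d − b ≥ 0, b − a ≥ 0, a − c ≥ 1, c − d ≥ 0.
Adding all 4 inequalities: the left sides telescope to 0, and the right sides sum to 0 + 0 + 1 + 0 = 1. So 0 ≥ 1, which is false.

Unsatisfiable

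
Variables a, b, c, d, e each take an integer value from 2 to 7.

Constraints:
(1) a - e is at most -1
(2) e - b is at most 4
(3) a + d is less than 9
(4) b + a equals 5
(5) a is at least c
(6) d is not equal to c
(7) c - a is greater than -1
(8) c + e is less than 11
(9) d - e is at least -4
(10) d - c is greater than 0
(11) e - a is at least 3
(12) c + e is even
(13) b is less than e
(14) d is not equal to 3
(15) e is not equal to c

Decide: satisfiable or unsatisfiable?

Setting (a, b, c, d, e) = (2, 3, 2, 5, 6) satisfies everything: constraint 1: a - e = -4; constraint 2: e - b = 3, and the others follow.

Satisfiable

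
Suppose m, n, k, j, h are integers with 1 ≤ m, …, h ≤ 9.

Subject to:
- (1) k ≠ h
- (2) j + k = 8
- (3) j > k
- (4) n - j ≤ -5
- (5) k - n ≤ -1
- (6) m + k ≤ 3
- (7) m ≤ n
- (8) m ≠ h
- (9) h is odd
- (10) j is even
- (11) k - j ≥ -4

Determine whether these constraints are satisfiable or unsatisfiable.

Constraints 4, 5, and 11 give j − n ≥ 5, n − k ≥ 1, k − j ≥ -4.
Adding all 3 inequalities: the left sides telescope to 0, and the right sides sum to 5 + 1 + (-4) = 2. So 0 ≥ 2, which is false.

Unsatisfiable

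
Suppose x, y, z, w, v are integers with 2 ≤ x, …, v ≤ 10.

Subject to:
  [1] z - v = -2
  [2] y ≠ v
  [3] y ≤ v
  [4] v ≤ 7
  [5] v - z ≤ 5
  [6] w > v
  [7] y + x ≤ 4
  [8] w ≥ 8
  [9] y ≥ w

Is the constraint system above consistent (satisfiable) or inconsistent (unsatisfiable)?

Unsatisfiable

From constraints 8 and 9: y ≥ w and w ≥ 8, so y ≥ 8. From constraints 3 and 4: y ≤ v and v ≤ 7, so y ≤ 7. But 7 < 8, so no value of y works.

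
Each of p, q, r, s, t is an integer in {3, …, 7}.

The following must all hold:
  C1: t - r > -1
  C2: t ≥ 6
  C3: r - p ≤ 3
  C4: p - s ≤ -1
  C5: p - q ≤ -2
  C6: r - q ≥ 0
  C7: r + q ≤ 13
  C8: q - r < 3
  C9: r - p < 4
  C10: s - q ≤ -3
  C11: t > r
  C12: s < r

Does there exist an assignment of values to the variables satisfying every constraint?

Unsatisfiable

Constraints 3, 4, 6, and 10 give r − q ≥ 0, q − s ≥ 3, s − p ≥ 1, p − r ≥ -3.
Adding all 4 inequalities: the left sides telescope to 0, and the right sides sum to 0 + 3 + 1 + (-3) = 1. So 0 ≥ 1, which is false.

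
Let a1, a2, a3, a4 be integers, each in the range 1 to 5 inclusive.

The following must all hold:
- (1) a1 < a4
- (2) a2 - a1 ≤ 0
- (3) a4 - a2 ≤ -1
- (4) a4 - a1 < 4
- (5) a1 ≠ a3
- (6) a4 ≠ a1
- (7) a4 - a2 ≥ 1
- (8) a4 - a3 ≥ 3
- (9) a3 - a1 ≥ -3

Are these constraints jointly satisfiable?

Constraints 2, 3, 8, and 9 give a1 − a2 ≥ 0, a2 − a4 ≥ 1, a4 − a3 ≥ 3, a3 − a1 ≥ -3.
Adding all 4 inequalities: the left sides telescope to 0, and the right sides sum to 0 + 1 + 3 + (-3) = 1. So 0 ≥ 1, which is false.

Unsatisfiable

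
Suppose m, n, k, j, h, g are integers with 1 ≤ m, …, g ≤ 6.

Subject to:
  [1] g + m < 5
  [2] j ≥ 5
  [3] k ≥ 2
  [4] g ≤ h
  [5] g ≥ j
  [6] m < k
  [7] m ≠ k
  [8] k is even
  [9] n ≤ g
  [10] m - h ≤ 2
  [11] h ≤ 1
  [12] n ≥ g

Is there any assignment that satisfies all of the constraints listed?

From constraints 2 and 5: g ≥ j and j ≥ 5, so g ≥ 5. From constraints 4 and 11: g ≤ h and h ≤ 1, so g ≤ 1. But 1 < 5, so no value of g works.

Unsatisfiable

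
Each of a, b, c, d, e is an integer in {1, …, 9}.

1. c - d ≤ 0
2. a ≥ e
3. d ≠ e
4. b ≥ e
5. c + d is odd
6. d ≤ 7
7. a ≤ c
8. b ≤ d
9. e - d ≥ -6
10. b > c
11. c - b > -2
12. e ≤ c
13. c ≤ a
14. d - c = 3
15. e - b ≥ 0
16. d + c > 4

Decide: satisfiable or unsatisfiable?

Constraints 2, 7, 10, and 15 give a ≤ c, c < b, b ≤ e, e ≤ a. Chaining: a ≤ c < b ≤ e ≤ a, which forces a < a — impossible.

Unsatisfiable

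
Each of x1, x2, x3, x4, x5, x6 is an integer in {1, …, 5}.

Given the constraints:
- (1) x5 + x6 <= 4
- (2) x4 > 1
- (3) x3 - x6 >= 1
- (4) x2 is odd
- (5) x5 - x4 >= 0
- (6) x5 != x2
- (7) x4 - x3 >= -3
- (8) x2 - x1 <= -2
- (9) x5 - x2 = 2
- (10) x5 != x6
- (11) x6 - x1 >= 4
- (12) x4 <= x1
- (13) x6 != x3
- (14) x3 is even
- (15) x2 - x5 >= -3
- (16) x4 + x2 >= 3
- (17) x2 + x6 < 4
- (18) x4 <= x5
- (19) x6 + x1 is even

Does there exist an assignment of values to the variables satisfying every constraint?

Unsatisfiable

Constraints 3, 5, 7, 8, 11, and 15 give x1 − x2 ≥ 2, x2 − x5 ≥ -3, x5 − x4 ≥ 0, x4 − x3 ≥ -3, x3 − x6 ≥ 1, x6 − x1 ≥ 4.
Adding all 6 inequalities: the left sides telescope to 0, and the right sides sum to 2 + (-3) + 0 + (-3) + 1 + 4 = 1. So 0 ≥ 1, which is false.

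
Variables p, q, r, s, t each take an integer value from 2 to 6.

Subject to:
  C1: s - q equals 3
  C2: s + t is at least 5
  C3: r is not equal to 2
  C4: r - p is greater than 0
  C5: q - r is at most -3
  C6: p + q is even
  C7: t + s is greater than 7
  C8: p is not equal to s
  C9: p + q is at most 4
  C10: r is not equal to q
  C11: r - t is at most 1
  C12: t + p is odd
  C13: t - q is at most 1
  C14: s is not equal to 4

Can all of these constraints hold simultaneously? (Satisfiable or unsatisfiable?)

Constraints 5, 11, and 13 give r − q ≥ 3, q − t ≥ -1, t − r ≥ -1.
Adding all 3 inequalities: the left sides telescope to 0, and the right sides sum to 3 + (-1) + (-1) = 1. So 0 ≥ 1, which is false.

Unsatisfiable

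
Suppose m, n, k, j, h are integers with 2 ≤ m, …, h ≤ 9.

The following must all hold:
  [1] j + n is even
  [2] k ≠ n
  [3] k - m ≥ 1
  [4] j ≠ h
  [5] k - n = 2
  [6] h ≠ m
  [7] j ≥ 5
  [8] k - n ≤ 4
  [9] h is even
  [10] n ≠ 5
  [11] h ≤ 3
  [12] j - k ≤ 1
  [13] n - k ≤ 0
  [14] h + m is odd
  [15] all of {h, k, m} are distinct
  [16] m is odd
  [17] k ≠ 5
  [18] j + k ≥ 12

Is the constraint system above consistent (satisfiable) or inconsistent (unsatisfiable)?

Satisfiable

The assignment m = 5, n = 4, k = 6, j = 6, h = 2 works:
  constraint 3 holds since k - m = 1.
  constraint 5 holds since k - n = 2.
The rest check out directly.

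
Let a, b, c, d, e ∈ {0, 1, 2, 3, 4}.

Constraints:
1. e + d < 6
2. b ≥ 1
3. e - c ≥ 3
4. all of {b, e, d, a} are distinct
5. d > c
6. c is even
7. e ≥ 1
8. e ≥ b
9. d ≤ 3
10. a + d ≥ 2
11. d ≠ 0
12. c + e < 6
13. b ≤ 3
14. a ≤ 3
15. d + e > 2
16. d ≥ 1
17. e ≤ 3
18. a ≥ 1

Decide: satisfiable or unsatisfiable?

Unsatisfiable

Constraints 2, 7, 9, 13, 14, 16, 17, and 18 confine each of b, e, d, a to the 3 values {1, …, 3}.
Constraint 4 requires all 4 of them to be distinct, but only 3 values are available — impossible by the pigeonhole principle.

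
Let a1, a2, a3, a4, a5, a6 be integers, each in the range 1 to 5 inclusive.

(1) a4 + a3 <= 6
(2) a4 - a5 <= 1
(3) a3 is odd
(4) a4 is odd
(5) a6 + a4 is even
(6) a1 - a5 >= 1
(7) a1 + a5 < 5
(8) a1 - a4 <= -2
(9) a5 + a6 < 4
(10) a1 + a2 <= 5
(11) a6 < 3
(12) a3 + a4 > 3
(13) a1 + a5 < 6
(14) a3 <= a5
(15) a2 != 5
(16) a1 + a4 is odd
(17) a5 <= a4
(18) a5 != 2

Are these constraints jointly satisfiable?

Constraints 2, 6, and 8 give a4 − a1 ≥ 2, a1 − a5 ≥ 1, a5 − a4 ≥ -1.
Adding all 3 inequalities: the left sides telescope to 0, and the right sides sum to 2 + 1 + (-1) = 2. So 0 ≥ 2, which is false.

Unsatisfiable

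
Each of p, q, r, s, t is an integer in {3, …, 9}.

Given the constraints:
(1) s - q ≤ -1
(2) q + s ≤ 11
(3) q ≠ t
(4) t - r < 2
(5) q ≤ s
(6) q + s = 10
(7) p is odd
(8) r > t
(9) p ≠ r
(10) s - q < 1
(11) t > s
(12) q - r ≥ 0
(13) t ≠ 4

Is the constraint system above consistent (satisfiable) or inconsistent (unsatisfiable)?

Constraints 5, 8, 11, and 12 give t < r, r ≤ q, q ≤ s, s < t. Chaining: t < r ≤ q ≤ s < t, which forces t < t — impossible.

Unsatisfiable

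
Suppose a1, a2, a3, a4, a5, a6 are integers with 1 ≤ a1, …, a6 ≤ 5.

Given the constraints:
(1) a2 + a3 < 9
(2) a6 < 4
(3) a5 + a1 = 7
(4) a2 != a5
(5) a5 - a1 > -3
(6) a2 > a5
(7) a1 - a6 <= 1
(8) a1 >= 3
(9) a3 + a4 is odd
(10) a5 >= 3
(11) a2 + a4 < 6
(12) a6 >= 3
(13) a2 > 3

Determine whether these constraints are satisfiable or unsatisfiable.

The assignment a1 = 4, a2 = 4, a3 = 2, a4 = 1, a5 = 3, a6 = 3 works:
  constraint 1 holds since a2 + a3 = 6.
  constraint 3 holds since a5 + a1 = 7.
The rest check out directly.

Satisfiable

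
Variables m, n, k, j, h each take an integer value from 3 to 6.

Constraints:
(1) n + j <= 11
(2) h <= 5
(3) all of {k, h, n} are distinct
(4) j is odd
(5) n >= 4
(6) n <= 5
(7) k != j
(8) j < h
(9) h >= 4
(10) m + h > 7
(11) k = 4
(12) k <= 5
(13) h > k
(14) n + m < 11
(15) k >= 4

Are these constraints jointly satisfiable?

Unsatisfiable

Constraints 2, 5, 6, 9, 12, and 15 confine each of k, h, n to the 2 values {4, 5}.
Constraint 3 requires all 3 of them to be distinct, but only 2 values are available — impossible by the pigeonhole principle.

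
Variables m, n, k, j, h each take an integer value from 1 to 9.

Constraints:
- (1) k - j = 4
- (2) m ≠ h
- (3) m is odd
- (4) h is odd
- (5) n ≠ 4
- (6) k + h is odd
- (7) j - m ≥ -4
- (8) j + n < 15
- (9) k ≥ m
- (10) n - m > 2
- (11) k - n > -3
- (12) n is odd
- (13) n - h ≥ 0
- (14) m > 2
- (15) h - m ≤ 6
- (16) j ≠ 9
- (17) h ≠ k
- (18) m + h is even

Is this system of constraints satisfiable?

Satisfiable

Try m = 5, n = 9, k = 8, j = 4, h = 9.
Check constraint 1: k - j = 4; constraint 7: j - m = -1; constraint 8: j + n = 13. The remaining constraints are straightforward to verify.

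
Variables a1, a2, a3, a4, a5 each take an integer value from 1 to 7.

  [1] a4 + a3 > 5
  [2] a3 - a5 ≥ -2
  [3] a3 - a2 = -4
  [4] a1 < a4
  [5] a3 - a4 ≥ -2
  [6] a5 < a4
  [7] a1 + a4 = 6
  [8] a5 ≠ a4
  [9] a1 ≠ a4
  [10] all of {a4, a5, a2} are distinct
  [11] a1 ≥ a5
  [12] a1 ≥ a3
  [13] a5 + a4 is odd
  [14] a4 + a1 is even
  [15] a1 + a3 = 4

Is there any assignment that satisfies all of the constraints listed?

Try a1 = 2, a2 = 6, a3 = 2, a4 = 4, a5 = 1.
Check constraint 1: a4 + a3 = 6; constraint 2: a3 - a5 = 1. The remaining constraints are straightforward to verify.

Satisfiable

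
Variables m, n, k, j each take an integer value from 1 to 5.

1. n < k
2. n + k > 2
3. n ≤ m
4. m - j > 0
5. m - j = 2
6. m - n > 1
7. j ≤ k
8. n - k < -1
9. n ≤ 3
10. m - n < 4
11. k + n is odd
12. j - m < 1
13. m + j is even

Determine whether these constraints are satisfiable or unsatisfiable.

Try m = 3, n = 1, k = 4, j = 1.
Check constraint 2: n + k = 5; constraint 4: m - j = 2. The remaining constraints are straightforward to verify.

Satisfiable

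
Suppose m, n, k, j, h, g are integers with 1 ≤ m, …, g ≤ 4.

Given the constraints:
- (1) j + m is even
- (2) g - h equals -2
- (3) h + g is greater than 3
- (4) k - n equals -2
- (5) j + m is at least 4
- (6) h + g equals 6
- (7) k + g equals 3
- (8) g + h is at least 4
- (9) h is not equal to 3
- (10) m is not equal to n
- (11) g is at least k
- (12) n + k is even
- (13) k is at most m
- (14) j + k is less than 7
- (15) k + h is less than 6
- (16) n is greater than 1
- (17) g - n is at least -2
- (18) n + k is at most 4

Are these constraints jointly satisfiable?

Satisfiable

Setting (m, n, k, j, h, g) = (1, 3, 1, 3, 4, 2) satisfies everything: constraint 2: g - h = -2; constraint 3: h + g = 6; constraint 4: k - n = -2, and the others follow.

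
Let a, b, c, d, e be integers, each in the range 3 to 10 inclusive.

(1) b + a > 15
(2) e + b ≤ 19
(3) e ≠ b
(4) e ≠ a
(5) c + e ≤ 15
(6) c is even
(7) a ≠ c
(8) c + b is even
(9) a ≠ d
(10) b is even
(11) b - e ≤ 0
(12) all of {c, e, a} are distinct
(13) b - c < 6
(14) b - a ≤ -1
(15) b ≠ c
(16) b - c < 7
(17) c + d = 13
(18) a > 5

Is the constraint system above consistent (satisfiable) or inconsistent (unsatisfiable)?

Satisfiable

Try a = 10, b = 8, c = 4, d = 9, e = 9.
Check constraint 1: b + a = 18; constraint 2: e + b = 17. The remaining constraints are straightforward to verify.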